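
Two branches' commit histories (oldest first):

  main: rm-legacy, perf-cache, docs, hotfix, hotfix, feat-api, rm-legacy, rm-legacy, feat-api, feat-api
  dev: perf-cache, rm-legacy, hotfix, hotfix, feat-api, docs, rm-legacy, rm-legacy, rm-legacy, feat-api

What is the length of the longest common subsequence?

Taking rm-legacy [1,2], hotfix [4,3], hotfix [5,4], feat-api [6,5], rm-legacy [7,8], rm-legacy [8,9], feat-api [10,10] gives a common subsequence of length 7. dp[10][10] = 7 confirms this is the maximum.

7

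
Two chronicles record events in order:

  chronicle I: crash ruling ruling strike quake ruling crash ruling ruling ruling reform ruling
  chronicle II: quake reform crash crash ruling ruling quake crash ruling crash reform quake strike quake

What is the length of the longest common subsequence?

Pick crash (chronicle I #1, chronicle II #4), ruling (chronicle I #2, chronicle II #5), ruling (chronicle I #3, chronicle II #6), quake (chronicle I #5, chronicle II #7), ruling (chronicle I #6, chronicle II #9), crash (chronicle I #7, chronicle II #10), reform (chronicle I #11, chronicle II #11); all 7 events appear in both, in order. Since dp[12][14] = 7, nothing longer is possible.

7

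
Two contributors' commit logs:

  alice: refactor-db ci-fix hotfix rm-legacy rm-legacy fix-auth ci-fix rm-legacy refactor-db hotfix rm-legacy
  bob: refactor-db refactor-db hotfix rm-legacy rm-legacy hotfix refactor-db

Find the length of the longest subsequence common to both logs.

5

Taking refactor-db [1,2], hotfix [3,3], rm-legacy [4,4], rm-legacy [5,5], refactor-db [9,7] gives a common subsequence of length 5. Since dp[11][7] = 5, nothing longer is possible.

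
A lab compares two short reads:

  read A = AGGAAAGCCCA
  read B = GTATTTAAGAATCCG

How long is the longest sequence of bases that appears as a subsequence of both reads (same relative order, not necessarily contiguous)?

7

Pick G (read A #2, read B #1), A (read A #4, read B #3), A (read A #5, read B #7), A (read A #6, read B #8), G (read A #7, read B #9), C (read A #8, read B #13), C (read A #9, read B #14); all 7 bases appear in both, in order, and the DP table's final entry dp[11][15] is also 7, so no common subsequence is longer.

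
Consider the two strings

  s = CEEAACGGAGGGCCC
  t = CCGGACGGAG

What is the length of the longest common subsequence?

Let dp[i][j] be the LCS length of the first i characters of s and the first j characters of t. dp[i][j] = dp[i-1][j-1]+1 when the i-th and j-th characters match, else max(dp[i-1][j], dp[i][j-1]).
    ·  C  C  G  G  A  C  G  G  A  G
 ·  0  0  0  0  0  0  0  0  0  0  0
 C  0  1  1  1  1  1  1  1  1  1  1
 E  0  1  1  1  1  1  1  1  1  1  1
 E  0  1  1  1  1  1  1  1  1  1  1
 A  0  1  1  1  1  2  2  2  2  2  2
 A  0  1  1  1  1  2  2  2  2  3  3
 C  0  1  2  2  2  2  3  3  3  3  3
 G  0  1  2  3  3  3  3  4  4  4  4
 G  0  1  2  3  4  4  4  4  5  5  5
 A  0  1  2  3  4  5  5  5  5  6  6
 G  0  1  2  3  4  5  5  6  6  6  7
 G  0  1  2  3  4  5  5  6  7  7  7
 G  0  1  2  3  4  5  5  6  7  7  8
 C  0  1  2  3  4  5  6  6  7  7  8
 C  0  1  2  3  4  5  6  6  7  7  8
 C  0  1  2  3  4  5  6  6  7  7  8
dp[15][10] = 8. One LCS (by backtracking along matches): CCGGAGGG.

8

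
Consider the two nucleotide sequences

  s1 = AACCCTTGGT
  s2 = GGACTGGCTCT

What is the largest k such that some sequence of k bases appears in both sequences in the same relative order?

Let dp[i][j] be the LCS length of the first i bases of s1 and the first j bases of s2. dp[i][j] = dp[i-1][j-1]+1 when the i-th and j-th bases match, else max(dp[i-1][j], dp[i][j-1]).
    ·  G  G  A  C  T  G  G  C  T  C  T
 ·  0  0  0  0  0  0  0  0  0  0  0  0
 A  0  0  0  1  1  1  1  1  1  1  1  1
 A  0  0  0  1  1  1  1  1  1  1  1  1
 C  0  0  0  1  2  2  2  2  2  2  2  2
 C  0  0  0  1  2  2  2  2  3  3  3  3
 C  0  0  0  1  2  2  2  2  3  3  4  4
 T  0  0  0  1  2  3  3  3  3  4  4  5
 T  0  0  0  1  2  3  3  3  3  4  4  5
 G  0  1  1  1  2  3  4  4  4  4  4  5
 G  0  1  2  2  2  3  4  5  5  5  5  5
 T  0  1  2  2  2  3  4  5  5  6  6  6
dp[10][11] = 6. One LCS (by backtracking along matches): ACTGGT.

6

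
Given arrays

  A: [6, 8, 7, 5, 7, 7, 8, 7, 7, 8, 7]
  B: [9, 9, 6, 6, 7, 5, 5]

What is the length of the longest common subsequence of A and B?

3

Taking 6 [1,4] → 7 [3,5] → 5 [4,7] gives a common subsequence of length 3. dp[11][7] = 3 confirms this is the maximum.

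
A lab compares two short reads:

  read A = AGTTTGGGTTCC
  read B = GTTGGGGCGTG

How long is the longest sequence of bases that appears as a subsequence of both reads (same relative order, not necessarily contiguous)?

One common subsequence of length 7: G at read A[2]=read B[1] → T at read A[3]=read B[2] → T at read A[4]=read B[3] → G at read A[6]=read B[6] → G at read A[7]=read B[7] → G at read A[8]=read B[9] → T at read A[9]=read B[10], and the DP table's final entry dp[12][11] is also 7, so no common subsequence is longer.

7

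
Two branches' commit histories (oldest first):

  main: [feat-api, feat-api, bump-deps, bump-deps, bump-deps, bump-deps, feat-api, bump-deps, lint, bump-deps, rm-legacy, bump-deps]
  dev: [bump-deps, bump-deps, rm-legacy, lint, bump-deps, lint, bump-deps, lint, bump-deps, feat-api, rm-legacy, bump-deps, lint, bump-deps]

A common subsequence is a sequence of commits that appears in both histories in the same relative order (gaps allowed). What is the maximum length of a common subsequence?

Taking bump-deps (main #3, dev #2), bump-deps (main #4, dev #5), bump-deps (main #5, dev #7), bump-deps (main #6, dev #9), feat-api (main #7, dev #10), bump-deps (main #8, dev #12), lint (main #9, dev #13), bump-deps (main #12, dev #14) gives a common subsequence of length 8, and the DP table's final entry dp[12][14] is also 8, so no common subsequence is longer.

8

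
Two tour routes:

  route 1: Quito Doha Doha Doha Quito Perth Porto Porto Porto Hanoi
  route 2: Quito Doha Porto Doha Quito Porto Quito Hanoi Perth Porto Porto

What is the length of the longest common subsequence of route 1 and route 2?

Pick Quito at route 1[1]=route 2[1], Doha at route 1[2]=route 2[2], Doha at route 1[3]=route 2[4], Quito at route 1[5]=route 2[7], Perth at route 1[6]=route 2[9], Porto at route 1[8]=route 2[10], Porto at route 1[9]=route 2[11]; all 7 stops appear in both, in order, and the DP table's final entry dp[10][11] is also 7, so no common subsequence is longer.

7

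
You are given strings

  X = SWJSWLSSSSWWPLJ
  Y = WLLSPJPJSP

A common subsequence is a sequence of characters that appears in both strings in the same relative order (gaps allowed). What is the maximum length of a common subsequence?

5

Let dp[i][j] be the LCS length of the first i characters of X and the first j characters of Y. dp[i][j] = dp[i-1][j-1]+1 when the i-th and j-th characters match, else max(dp[i-1][j], dp[i][j-1]).
    ·  W  L  L  S  P  J  P  J  S  P
 ·  0  0  0  0  0  0  0  0  0  0  0
 S  0  0  0  0  1  1  1  1  1  1  1
 W  0  1  1  1  1  1  1  1  1  1  1
 J  0  1  1  1  1  1  2  2  2  2  2
 S  0  1  1  1  2  2  2  2  2  3  3
 W  0  1  1  1  2  2  2  2  2  3  3
 L  0  1  2  2  2  2  2  2  2  3  3
 S  0  1  2  2  3  3  3  3  3  3  3
 S  0  1  2  2  3  3  3  3  3  4  4
 S  0  1  2  2  3  3  3  3  3  4  4
 S  0  1  2  2  3  3  3  3  3  4  4
 W  0  1  2  2  3  3  3  3  3  4  4
 W  0  1  2  2  3  3  3  3  3  4  4
 P  0  1  2  2  3  4  4  4  4  4  5
 L  0  1  2  3  3  4  4  4  4  4  5
 J  0  1  2  3  3  4  5  5  5  5  5
dp[15][10] = 5. One LCS (by backtracking along matches): WLSSP.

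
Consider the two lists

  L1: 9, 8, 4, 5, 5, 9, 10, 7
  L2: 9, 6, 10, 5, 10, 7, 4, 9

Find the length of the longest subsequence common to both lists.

4

Let dp[i][j] be the LCS length of the first i values of L1 and the first j values of L2. dp[i][j] = dp[i-1][j-1]+1 when the i-th and j-th values match, else max(dp[i-1][j], dp[i][j-1]).
    ·  9  6 10  5 10  7  4  9
 ·  0  0  0  0  0  0  0  0  0
 9  0  1  1  1  1  1  1  1  1
 8  0  1  1  1  1  1  1  1  1
 4  0  1  1  1  1  1  1  2  2
 5  0  1  1  1  2  2  2  2  2
 5  0  1  1  1  2  2  2  2  2
 9  0  1  1  1  2  2  2  2  3
10  0  1  1  2  2  3  3  3  3
 7  0  1  1  2  2  3  4  4  4
dp[8][8] = 4. One LCS (by backtracking along matches): 9, 5, 10, 7.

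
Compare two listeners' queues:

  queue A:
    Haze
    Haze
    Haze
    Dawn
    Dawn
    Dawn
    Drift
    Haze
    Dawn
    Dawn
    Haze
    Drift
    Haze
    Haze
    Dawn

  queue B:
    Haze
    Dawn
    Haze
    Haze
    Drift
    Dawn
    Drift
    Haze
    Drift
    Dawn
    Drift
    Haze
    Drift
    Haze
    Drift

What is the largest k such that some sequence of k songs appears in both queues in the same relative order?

10

Taking Haze [1,1] → Haze [2,3] → Haze [3,4] → Dawn [6,6] → Drift [7,7] → Haze [8,8] → Dawn [9,10] → Haze [11,12] → Drift [12,13] → Haze [13,14] gives a common subsequence of length 10. dp[15][15] = 10 confirms this is the maximum.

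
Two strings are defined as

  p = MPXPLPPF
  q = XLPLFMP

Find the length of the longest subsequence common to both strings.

4

Let dp[i][j] be the LCS length of the first i characters of p and the first j characters of q. dp[i][j] = dp[i-1][j-1]+1 when the i-th and j-th characters match, else max(dp[i-1][j], dp[i][j-1]).
    ·  X  L  P  L  F  M  P
 ·  0  0  0  0  0  0  0  0
 M  0  0  0  0  0  0  1  1
 P  0  0  0  1  1  1  1  2
 X  0  1  1  1  1  1  1  2
 P  0  1  1  2  2  2  2  2
 L  0  1  2  2  3  3  3  3
 P  0  1  2  3  3  3  3  4
 P  0  1  2  3  3  3  3  4
 F  0  1  2  3  3  4  4  4
dp[8][7] = 4. One LCS (by backtracking along matches): XPLP.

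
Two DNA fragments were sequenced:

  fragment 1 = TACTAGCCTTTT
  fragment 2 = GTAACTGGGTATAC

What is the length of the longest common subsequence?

Taking T [1,2]; then A [2,4]; then C [3,5]; then T [4,6]; then G [6,9]; then T [9,10]; then T [10,12] gives a common subsequence of length 7, and the DP table's final entry dp[12][14] is also 7, so no common subsequence is longer.

7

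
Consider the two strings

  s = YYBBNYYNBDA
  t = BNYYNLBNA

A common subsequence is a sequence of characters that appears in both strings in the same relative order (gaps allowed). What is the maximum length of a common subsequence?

One common subsequence of length 7: B [4,1], N [5,2], Y [6,3], Y [7,4], N [8,5], B [9,7], A [11,9], and the DP table's final entry dp[11][9] is also 7, so no common subsequence is longer.

7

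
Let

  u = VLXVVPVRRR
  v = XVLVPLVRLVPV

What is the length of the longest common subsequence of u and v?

One common subsequence of length 6: V (u #1, v #4) → L (u #2, v #6) → V (u #4, v #7) → V (u #5, v #10) → P (u #6, v #11) → V (u #7, v #12). The LCS DP gives dp[10][12] = 6, so this is optimal.

6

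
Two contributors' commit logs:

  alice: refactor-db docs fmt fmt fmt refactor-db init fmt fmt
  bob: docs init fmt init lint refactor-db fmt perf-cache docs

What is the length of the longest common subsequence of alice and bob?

4

One common subsequence of length 4: docs (alice #2, bob #1), then fmt (alice #3, bob #3), then refactor-db (alice #6, bob #6), then fmt (alice #8, bob #7). The LCS DP gives dp[9][9] = 4, so this is optimal.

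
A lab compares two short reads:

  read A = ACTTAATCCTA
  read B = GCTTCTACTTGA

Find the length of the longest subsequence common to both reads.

7

Let dp[i][j] be the LCS length of the first i bases of read A and the first j bases of read B. dp[i][j] = dp[i-1][j-1]+1 when the i-th and j-th bases match, else max(dp[i-1][j], dp[i][j-1]).
    ·  G  C  T  T  C  T  A  C  T  T  G  A
 ·  0  0  0  0  0  0  0  0  0  0  0  0  0
 A  0  0  0  0  0  0  0  1  1  1  1  1  1
 C  0  0  1  1  1  1  1  1  2  2  2  2  2
 T  0  0  1  2  2  2  2  2  2  3  3  3  3
 T  0  0  1  2  3  3  3  3  3  3  4  4  4
 A  0  0  1  2  3  3  3  4  4  4  4  4  5
 A  0  0  1  2  3  3  3  4  4  4  4  4  5
 T  0  0  1  2  3  3  4  4  4  5  5  5  5
 C  0  0  1  2  3  4  4  4  5  5  5  5  5
 C  0  0  1  2  3  4  4  4  5  5  5  5  5
 T  0  0  1  2  3  4  5  5  5  6  6  6  6
 A  0  0  1  2  3  4  5  6  6  6  6  6  7
dp[11][12] = 7. One LCS (by backtracking along matches): CTTATTA.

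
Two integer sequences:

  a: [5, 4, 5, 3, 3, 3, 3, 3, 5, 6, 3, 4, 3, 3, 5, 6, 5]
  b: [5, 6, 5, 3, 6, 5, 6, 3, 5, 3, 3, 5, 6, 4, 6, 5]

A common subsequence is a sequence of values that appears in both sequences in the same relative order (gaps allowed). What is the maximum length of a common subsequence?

Pick 5 [1,1], then 5 [3,3], then 3 [4,4], then 3 [5,8], then 3 [7,10], then 3 [8,11], then 5 [9,12], then 6 [10,13], then 4 [12,14], then 6 [16,15], then 5 [17,16]; all 11 values appear in both, in order. Since dp[17][16] = 11, nothing longer is possible.

11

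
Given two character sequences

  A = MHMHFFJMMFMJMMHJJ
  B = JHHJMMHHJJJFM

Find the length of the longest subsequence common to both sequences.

8

Taking H [2,2], H [4,3], J [7,4], M [8,5], M [9,6], J [12,9], J [16,10], J [17,11] gives a common subsequence of length 8. The LCS DP gives dp[17][13] = 8, so this is optimal.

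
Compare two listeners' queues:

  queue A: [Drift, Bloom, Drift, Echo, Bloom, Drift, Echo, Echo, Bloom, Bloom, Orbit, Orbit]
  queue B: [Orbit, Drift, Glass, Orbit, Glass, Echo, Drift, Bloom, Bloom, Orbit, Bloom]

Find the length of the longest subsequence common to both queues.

6

Taking Drift (queue A #1, queue B #2); then Echo (queue A #4, queue B #6); then Drift (queue A #6, queue B #7); then Bloom (queue A #9, queue B #8); then Bloom (queue A #10, queue B #9); then Orbit (queue A #11, queue B #10) gives a common subsequence of length 6. Since dp[12][11] = 6, nothing longer is possible.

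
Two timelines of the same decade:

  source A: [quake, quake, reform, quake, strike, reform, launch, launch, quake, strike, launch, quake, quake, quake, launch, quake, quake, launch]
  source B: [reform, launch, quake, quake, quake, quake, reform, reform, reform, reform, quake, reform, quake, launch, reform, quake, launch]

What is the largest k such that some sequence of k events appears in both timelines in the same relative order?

9

One common subsequence of length 9: quake (source A #1, source B #5), quake (source A #2, source B #6), reform (source A #3, source B #10), quake (source A #4, source B #11), reform (source A #6, source B #12), quake (source A #9, source B #13), launch (source A #11, source B #14), quake (source A #17, source B #16), launch (source A #18, source B #17), and the DP table's final entry dp[18][17] is also 9, so no common subsequence is longer.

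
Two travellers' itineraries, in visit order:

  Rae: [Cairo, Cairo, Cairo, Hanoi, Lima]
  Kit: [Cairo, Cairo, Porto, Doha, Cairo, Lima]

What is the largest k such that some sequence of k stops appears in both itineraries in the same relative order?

4

Taking Cairo [1,1], Cairo [2,2], Cairo [3,5], Lima [5,6] gives a common subsequence of length 4. Since dp[5][6] = 4, nothing longer is possible.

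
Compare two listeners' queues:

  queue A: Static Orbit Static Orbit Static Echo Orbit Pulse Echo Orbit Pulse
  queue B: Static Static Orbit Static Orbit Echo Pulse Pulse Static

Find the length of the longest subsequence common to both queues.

Taking Static at queue A[1]=queue B[2]; then Orbit at queue A[2]=queue B[3]; then Static at queue A[3]=queue B[4]; then Orbit at queue A[4]=queue B[5]; then Echo at queue A[6]=queue B[6]; then Pulse at queue A[8]=queue B[7]; then Pulse at queue A[11]=queue B[8] gives a common subsequence of length 7. dp[11][9] = 7 confirms this is the maximum.

7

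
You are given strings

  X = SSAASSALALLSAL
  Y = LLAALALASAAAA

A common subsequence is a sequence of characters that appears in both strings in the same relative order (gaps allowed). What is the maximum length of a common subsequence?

7

Match A (X #3, Y #3), A (X #4, Y #4), A (X #7, Y #6), L (X #8, Y #7), A (X #9, Y #8), S (X #12, Y #9), A (X #13, Y #13) — 7 characters in the same relative order in both, and the DP table's final entry dp[14][13] is also 7, so no common subsequence is longer.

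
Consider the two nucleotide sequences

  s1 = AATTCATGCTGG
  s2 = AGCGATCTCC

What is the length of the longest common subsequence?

Pick A at s1[1]=s2[1], then A at s1[2]=s2[5], then T at s1[3]=s2[6], then T at s1[4]=s2[8], then C at s1[5]=s2[9], then C at s1[9]=s2[10]; all 6 bases appear in both, in order, and the DP table's final entry dp[12][10] is also 6, so no common subsequence is longer.

6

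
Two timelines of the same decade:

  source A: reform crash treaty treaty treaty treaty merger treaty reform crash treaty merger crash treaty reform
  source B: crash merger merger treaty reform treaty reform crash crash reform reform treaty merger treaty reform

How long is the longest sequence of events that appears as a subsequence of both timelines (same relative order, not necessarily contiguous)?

Pick crash at source A[2]=source B[1]; then treaty at source A[3]=source B[4]; then treaty at source A[8]=source B[6]; then reform at source A[9]=source B[7]; then crash at source A[10]=source B[9]; then treaty at source A[11]=source B[12]; then merger at source A[12]=source B[13]; then treaty at source A[14]=source B[14]; then reform at source A[15]=source B[15]; all 9 events appear in both, in order. dp[15][15] = 9 confirms this is the maximum.

9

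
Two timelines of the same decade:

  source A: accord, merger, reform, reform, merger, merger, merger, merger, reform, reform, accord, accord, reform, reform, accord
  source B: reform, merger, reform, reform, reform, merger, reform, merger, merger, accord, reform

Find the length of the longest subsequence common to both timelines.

8

One common subsequence of length 8: merger at source A[2]=source B[2] → reform at source A[3]=source B[4] → reform at source A[4]=source B[5] → merger at source A[5]=source B[6] → merger at source A[7]=source B[8] → merger at source A[8]=source B[9] → accord at source A[12]=source B[10] → reform at source A[14]=source B[11]. dp[15][11] = 8 confirms this is the maximum.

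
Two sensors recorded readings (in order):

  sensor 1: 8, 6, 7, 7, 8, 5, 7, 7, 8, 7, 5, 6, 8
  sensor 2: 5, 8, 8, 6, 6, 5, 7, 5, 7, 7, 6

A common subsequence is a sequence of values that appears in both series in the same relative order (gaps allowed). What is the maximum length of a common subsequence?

7

Taking 8 (sensor 1 #1, sensor 2 #3), then 6 (sensor 1 #2, sensor 2 #5), then 7 (sensor 1 #4, sensor 2 #7), then 5 (sensor 1 #6, sensor 2 #8), then 7 (sensor 1 #8, sensor 2 #9), then 7 (sensor 1 #10, sensor 2 #10), then 6 (sensor 1 #12, sensor 2 #11) gives a common subsequence of length 7, and the DP table's final entry dp[13][11] is also 7, so no common subsequence is longer.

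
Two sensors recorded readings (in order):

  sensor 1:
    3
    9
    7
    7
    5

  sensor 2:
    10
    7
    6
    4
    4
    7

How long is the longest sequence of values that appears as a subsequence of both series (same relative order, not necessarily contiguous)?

Let dp[i][j] be the LCS length of the first i values of sensor 1 and the first j values of sensor 2. dp[i][j] = dp[i-1][j-1]+1 when the i-th and j-th values match, else max(dp[i-1][j], dp[i][j-1]).
    · 10  7  6  4  4  7
 ·  0  0  0  0  0  0  0
 3  0  0  0  0  0  0  0
 9  0  0  0  0  0  0  0
 7  0  0  1  1  1  1  1
 7  0  0  1  1  1  1  2
 5  0  0  1  1  1  1  2
dp[5][6] = 2. One LCS (by backtracking along matches): 7, 7.

2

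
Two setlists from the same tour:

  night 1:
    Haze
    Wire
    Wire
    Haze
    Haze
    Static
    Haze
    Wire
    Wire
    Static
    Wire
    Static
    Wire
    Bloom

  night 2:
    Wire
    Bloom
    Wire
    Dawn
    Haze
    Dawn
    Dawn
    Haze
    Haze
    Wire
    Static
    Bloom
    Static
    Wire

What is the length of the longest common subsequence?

Pick Wire (night 1 #2, night 2 #1) → Wire (night 1 #3, night 2 #3) → Haze (night 1 #4, night 2 #5) → Haze (night 1 #5, night 2 #8) → Haze (night 1 #7, night 2 #9) → Wire (night 1 #9, night 2 #10) → Static (night 1 #10, night 2 #11) → Static (night 1 #12, night 2 #13) → Wire (night 1 #13, night 2 #14); all 9 songs appear in both, in order. dp[14][14] = 9 confirms this is the maximum.

9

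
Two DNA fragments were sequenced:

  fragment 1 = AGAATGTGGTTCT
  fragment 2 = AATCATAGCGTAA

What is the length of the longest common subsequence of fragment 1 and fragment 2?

Pick A at fragment 1[1]=fragment 2[1], A at fragment 1[3]=fragment 2[2], A at fragment 1[4]=fragment 2[5], T at fragment 1[5]=fragment 2[6], G at fragment 1[6]=fragment 2[8], G at fragment 1[9]=fragment 2[10], T at fragment 1[10]=fragment 2[11]; all 7 bases appear in both, in order, and the DP table's final entry dp[13][13] is also 7, so no common subsequence is longer.

7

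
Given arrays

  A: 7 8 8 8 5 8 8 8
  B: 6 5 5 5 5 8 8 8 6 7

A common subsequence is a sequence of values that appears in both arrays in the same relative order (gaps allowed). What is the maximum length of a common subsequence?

Taking 5 (A #5, B #5) → 8 (A #6, B #6) → 8 (A #7, B #7) → 8 (A #8, B #8) gives a common subsequence of length 4. The LCS DP gives dp[8][10] = 4, so this is optimal.

4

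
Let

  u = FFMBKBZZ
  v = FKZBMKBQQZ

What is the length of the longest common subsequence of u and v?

5

Pick F at u[1]=v[1], M at u[3]=v[5], K at u[5]=v[6], B at u[6]=v[7], Z at u[8]=v[10]; all 5 characters appear in both, in order. Since dp[8][10] = 5, nothing longer is possible.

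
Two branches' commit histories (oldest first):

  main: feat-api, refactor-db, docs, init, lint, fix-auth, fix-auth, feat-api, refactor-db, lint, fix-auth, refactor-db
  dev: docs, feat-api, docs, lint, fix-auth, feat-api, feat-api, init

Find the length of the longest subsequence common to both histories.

Pick feat-api (main #1, dev #2), then docs (main #3, dev #3), then lint (main #5, dev #4), then fix-auth (main #6, dev #5), then feat-api (main #8, dev #7); all 5 commits appear in both, in order. Since dp[12][8] = 5, nothing longer is possible.

5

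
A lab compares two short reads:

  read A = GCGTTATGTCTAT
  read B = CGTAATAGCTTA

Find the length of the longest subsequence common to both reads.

Taking C [2,1]; then G [3,2]; then T [4,3]; then T [5,6]; then A [6,7]; then G [8,8]; then T [9,10]; then T [11,11]; then A [12,12] gives a common subsequence of length 9. dp[13][12] = 9 confirms this is the maximum.

9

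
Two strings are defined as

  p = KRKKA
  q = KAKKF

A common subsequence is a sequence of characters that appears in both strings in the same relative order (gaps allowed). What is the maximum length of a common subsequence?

3

One common subsequence of length 3: K (p #1, q #1) → K (p #3, q #3) → K (p #4, q #4). The LCS DP gives dp[5][5] = 3, so this is optimal.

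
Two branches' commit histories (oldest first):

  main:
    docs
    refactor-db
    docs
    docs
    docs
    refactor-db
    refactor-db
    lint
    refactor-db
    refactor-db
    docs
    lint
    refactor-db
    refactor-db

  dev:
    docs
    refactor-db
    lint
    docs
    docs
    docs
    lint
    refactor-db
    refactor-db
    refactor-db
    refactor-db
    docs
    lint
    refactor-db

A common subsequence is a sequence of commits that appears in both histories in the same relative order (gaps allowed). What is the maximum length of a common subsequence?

12

Taking docs at main[1]=dev[1] → refactor-db at main[2]=dev[2] → docs at main[3]=dev[4] → docs at main[4]=dev[5] → docs at main[5]=dev[6] → refactor-db at main[6]=dev[8] → refactor-db at main[7]=dev[9] → refactor-db at main[9]=dev[10] → refactor-db at main[10]=dev[11] → docs at main[11]=dev[12] → lint at main[12]=dev[13] → refactor-db at main[14]=dev[14] gives a common subsequence of length 12. The LCS DP gives dp[14][14] = 12, so this is optimal.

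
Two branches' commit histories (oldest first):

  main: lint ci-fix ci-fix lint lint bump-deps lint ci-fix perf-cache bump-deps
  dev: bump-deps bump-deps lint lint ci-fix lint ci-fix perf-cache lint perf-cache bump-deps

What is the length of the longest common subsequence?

Pick lint [1,4]; then ci-fix [2,5]; then ci-fix [3,7]; then lint [7,9]; then perf-cache [9,10]; then bump-deps [10,11]; all 6 commits appear in both, in order, and the DP table's final entry dp[10][11] is also 6, so no common subsequence is longer.

6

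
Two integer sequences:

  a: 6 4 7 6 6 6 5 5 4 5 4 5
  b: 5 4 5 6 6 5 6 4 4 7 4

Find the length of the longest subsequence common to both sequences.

Match 4 at a[2]=b[2]; then 6 at a[4]=b[4]; then 6 at a[5]=b[5]; then 6 at a[6]=b[7]; then 4 at a[9]=b[9]; then 4 at a[11]=b[11] — 6 values in the same relative order in both. Since dp[12][11] = 6, nothing longer is possible.

6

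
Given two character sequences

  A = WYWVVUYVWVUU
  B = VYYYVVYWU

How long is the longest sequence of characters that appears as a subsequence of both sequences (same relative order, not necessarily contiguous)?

Let dp[i][j] be the LCS length of the first i characters of A and the first j characters of B. dp[i][j] = dp[i-1][j-1]+1 when the i-th and j-th characters match, else max(dp[i-1][j], dp[i][j-1]).
    ·  V  Y  Y  Y  V  V  Y  W  U
 ·  0  0  0  0  0  0  0  0  0  0
 W  0  0  0  0  0  0  0  0  1  1
 Y  0  0  1  1  1  1  1  1  1  1
 W  0  0  1  1  1  1  1  1  2  2
 V  0  1  1  1  1  2  2  2  2  2
 V  0  1  1  1  1  2  3  3  3  3
 U  0  1  1  1  1  2  3  3  3  4
 Y  0  1  2  2  2  2  3  4  4  4
 V  0  1  2  2  2  3  3  4  4  4
 W  0  1  2  2  2  3  3  4  5  5
 V  0  1  2  2  2  3  4  4  5  5
 U  0  1  2  2  2  3  4  4  5  6
 U  0  1  2  2  2  3  4  4  5  6
dp[12][9] = 6. One LCS (by backtracking along matches): YVVYWU.

6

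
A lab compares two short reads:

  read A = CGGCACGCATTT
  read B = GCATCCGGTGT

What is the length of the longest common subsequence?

Taking G [3,1], C [4,2], A [5,3], C [6,6], G [7,8], T [10,9], T [12,11] gives a common subsequence of length 7. The LCS DP gives dp[12][11] = 7, so this is optimal.

7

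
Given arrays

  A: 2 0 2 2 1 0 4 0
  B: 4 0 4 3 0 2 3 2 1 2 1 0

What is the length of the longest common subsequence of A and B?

5

Pick 2 at A[1]=B[6]; then 2 at A[3]=B[8]; then 2 at A[4]=B[10]; then 1 at A[5]=B[11]; then 0 at A[8]=B[12]; all 5 values appear in both, in order, and the DP table's final entry dp[8][12] is also 5, so no common subsequence is longer.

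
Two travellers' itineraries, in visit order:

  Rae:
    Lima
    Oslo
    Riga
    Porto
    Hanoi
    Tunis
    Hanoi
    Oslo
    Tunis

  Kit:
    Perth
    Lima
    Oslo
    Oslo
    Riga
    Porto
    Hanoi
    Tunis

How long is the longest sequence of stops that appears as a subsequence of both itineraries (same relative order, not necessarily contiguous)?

Match Lima [1,2]; then Oslo [2,4]; then Riga [3,5]; then Porto [4,6]; then Hanoi [7,7]; then Tunis [9,8] — 6 stops in the same relative order in both. dp[9][8] = 6 confirms this is the maximum.

6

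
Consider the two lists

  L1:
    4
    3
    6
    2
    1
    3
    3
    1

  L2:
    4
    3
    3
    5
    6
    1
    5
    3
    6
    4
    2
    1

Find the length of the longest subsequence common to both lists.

6

Pick 4 (L1 #1, L2 #1); then 3 (L1 #2, L2 #3); then 6 (L1 #3, L2 #5); then 1 (L1 #5, L2 #6); then 3 (L1 #6, L2 #8); then 1 (L1 #8, L2 #12); all 6 values appear in both, in order. dp[8][12] = 6 confirms this is the maximum.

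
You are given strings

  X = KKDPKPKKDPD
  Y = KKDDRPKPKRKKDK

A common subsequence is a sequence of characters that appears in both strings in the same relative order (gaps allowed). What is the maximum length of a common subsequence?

Taking K [1,1], K [2,2], D [3,4], P [4,6], K [5,7], P [6,8], K [7,11], K [8,12], D [9,13] gives a common subsequence of length 9. The LCS DP gives dp[11][14] = 9, so this is optimal.

9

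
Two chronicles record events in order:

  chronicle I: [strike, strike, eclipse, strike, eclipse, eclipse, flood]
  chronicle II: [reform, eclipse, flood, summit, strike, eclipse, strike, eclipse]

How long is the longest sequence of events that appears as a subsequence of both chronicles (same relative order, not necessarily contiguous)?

4

Match strike [2,5]; then eclipse [3,6]; then strike [4,7]; then eclipse [6,8] — 4 events in the same relative order in both, and the DP table's final entry dp[7][8] is also 4, so no common subsequence is longer.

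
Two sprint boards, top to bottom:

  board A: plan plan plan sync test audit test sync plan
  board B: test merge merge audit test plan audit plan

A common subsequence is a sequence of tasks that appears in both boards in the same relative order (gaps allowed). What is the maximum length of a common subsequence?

4

One common subsequence of length 4: test at board A[5]=board B[1] → audit at board A[6]=board B[4] → test at board A[7]=board B[5] → plan at board A[9]=board B[8]. Since dp[9][8] = 4, nothing longer is possible.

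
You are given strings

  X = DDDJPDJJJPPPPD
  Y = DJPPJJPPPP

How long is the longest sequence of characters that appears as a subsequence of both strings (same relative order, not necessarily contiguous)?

Pick D [3,1], J [4,2], P [5,4], J [8,5], J [9,6], P [10,7], P [11,8], P [12,9], P [13,10]; all 9 characters appear in both, in order. dp[14][10] = 9 confirms this is the maximum.

9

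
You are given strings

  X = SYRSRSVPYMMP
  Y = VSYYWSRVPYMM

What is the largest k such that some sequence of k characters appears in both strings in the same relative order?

9

Let dp[i][j] be the LCS length of the first i characters of X and the first j characters of Y. dp[i][j] = dp[i-1][j-1]+1 when the i-th and j-th characters match, else max(dp[i-1][j], dp[i][j-1]).
    ·  V  S  Y  Y  W  S  R  V  P  Y  M  M
 ·  0  0  0  0  0  0  0  0  0  0  0  0  0
 S  0  0  1  1  1  1  1  1  1  1  1  1  1
 Y  0  0  1  2  2  2  2  2  2  2  2  2  2
 R  0  0  1  2  2  2  2  3  3  3  3  3  3
 S  0  0  1  2  2  2  3  3  3  3  3  3  3
 R  0  0  1  2  2  2  3  4  4  4  4  4  4
 S  0  0  1  2  2  2  3  4  4  4  4  4  4
 V  0  1  1  2  2  2  3  4  5  5  5  5  5
 P  0  1  1  2  2  2  3  4  5  6  6  6  6
 Y  0  1  1  2  3  3  3  4  5  6  7  7  7
 M  0  1  1  2  3  3  3  4  5  6  7  8  8
 M  0  1  1  2  3  3  3  4  5  6  7  8  9
 P  0  1  1  2  3  3  3  4  5  6  7  8  9
dp[12][12] = 9. One LCS (by backtracking along matches): SYSRVPYMM.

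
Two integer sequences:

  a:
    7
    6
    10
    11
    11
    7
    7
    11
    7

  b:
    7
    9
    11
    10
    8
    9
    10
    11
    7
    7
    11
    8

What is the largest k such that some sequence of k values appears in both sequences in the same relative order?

Let dp[i][j] be the LCS length of the first i values of a and the first j values of b. dp[i][j] = dp[i-1][j-1]+1 when the i-th and j-th values match, else max(dp[i-1][j], dp[i][j-1]).
    ·  7  9 11 10  8  9 10 11  7  7 11  8
 ·  0  0  0  0  0  0  0  0  0  0  0  0  0
 7  0  1  1  1  1  1  1  1  1  1  1  1  1
 6  0  1  1  1  1  1  1  1  1  1  1  1  1
10  0  1  1  1  2  2  2  2  2  2  2  2  2
11  0  1  1  2  2  2  2  2  3  3  3  3  3
11  0  1  1  2  2  2  2  2  3  3  3  4  4
 7  0  1  1  2  2  2  2  2  3  4  4  4  4
 7  0  1  1  2  2  2  2  2  3  4  5  5  5
11  0  1  1  2  2  2  2  2  3  4  5  6  6
 7  0  1  1  2  2  2  2  2  3  4  5  6  6
dp[9][12] = 6. One LCS (by backtracking along matches): 7, 10, 11, 7, 7, 11.

6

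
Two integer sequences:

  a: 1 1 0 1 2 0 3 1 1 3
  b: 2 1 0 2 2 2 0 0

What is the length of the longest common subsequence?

4

Let dp[i][j] be the LCS length of the first i values of a and the first j values of b. dp[i][j] = dp[i-1][j-1]+1 when the i-th and j-th values match, else max(dp[i-1][j], dp[i][j-1]).
    ·  2  1  0  2  2  2  0  0
 ·  0  0  0  0  0  0  0  0  0
 1  0  0  1  1  1  1  1  1  1
 1  0  0  1  1  1  1  1  1  1
 0  0  0  1  2  2  2  2  2  2
 1  0  0  1  2  2  2  2  2  2
 2  0  1  1  2  3  3  3  3  3
 0  0  1  1  2  3  3  3  4  4
 3  0  1  1  2  3  3  3  4  4
 1  0  1  2  2  3  3  3  4  4
 1  0  1  2  2  3  3  3  4  4
 3  0  1  2  2  3  3  3  4  4
dp[10][8] = 4. One LCS (by backtracking along matches): 1, 0, 2, 0.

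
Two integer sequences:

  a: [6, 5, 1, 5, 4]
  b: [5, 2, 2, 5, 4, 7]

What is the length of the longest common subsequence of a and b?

Let dp[i][j] be the LCS length of the first i values of a and the first j values of b. dp[i][j] = dp[i-1][j-1]+1 when the i-th and j-th values match, else max(dp[i-1][j], dp[i][j-1]).
    ·  5  2  2  5  4  7
 ·  0  0  0  0  0  0  0
 6  0  0  0  0  0  0  0
 5  0  1  1  1  1  1  1
 1  0  1  1  1  1  1  1
 5  0  1  1  1  2  2  2
 4  0  1  1  1  2  3  3
dp[5][6] = 3. One LCS (by backtracking along matches): 5, 5, 4.

3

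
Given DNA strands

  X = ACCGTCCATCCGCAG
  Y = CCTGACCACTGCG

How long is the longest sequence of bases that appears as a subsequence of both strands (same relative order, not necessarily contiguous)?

Taking C (X #2, Y #1), then C (X #3, Y #2), then G (X #4, Y #4), then C (X #6, Y #6), then C (X #7, Y #7), then A (X #8, Y #8), then T (X #9, Y #10), then G (X #12, Y #11), then C (X #13, Y #12), then G (X #15, Y #13) gives a common subsequence of length 10, and the DP table's final entry dp[15][13] is also 10, so no common subsequence is longer.

10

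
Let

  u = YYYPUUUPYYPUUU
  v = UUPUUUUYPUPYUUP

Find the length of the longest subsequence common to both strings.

9

One common subsequence of length 9: P (u #4, v #3); then U (u #5, v #5); then U (u #6, v #6); then U (u #7, v #7); then Y (u #10, v #8); then P (u #11, v #9); then U (u #12, v #10); then U (u #13, v #13); then U (u #14, v #14). Since dp[14][15] = 9, nothing longer is possible.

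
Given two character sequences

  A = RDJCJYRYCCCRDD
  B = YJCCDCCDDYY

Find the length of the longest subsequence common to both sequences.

7

Pick J [3,2], then C [4,3], then C [9,4], then C [10,6], then C [11,7], then D [13,8], then D [14,9]; all 7 characters appear in both, in order. The LCS DP gives dp[14][11] = 7, so this is optimal.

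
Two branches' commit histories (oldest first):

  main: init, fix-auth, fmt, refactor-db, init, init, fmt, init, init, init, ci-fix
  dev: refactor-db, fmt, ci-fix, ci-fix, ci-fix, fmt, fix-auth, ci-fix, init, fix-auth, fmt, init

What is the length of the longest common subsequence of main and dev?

4

One common subsequence of length 4: init at main[1]=dev[9] → fix-auth at main[2]=dev[10] → fmt at main[7]=dev[11] → init at main[10]=dev[12]. Since dp[11][12] = 4, nothing longer is possible.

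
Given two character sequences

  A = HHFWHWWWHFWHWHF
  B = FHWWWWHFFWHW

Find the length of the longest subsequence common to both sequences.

One common subsequence of length 10: H (A #2, B #2) → W (A #4, B #3) → W (A #6, B #4) → W (A #7, B #5) → W (A #8, B #6) → H (A #9, B #7) → F (A #10, B #9) → W (A #11, B #10) → H (A #12, B #11) → W (A #13, B #12). The LCS DP gives dp[15][12] = 10, so this is optimal.

10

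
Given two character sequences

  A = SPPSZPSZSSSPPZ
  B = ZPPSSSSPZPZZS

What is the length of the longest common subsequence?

9

Match P (A #3, B #2) → P (A #6, B #3) → S (A #7, B #4) → S (A #9, B #5) → S (A #10, B #6) → S (A #11, B #7) → P (A #12, B #8) → P (A #13, B #10) → Z (A #14, B #12) — 9 characters in the same relative order in both. The LCS DP gives dp[14][13] = 9, so this is optimal.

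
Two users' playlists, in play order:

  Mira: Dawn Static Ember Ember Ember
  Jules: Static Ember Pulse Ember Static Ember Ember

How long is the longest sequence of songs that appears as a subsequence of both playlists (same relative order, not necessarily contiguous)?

4

Taking Static (Mira #2, Jules #1), Ember (Mira #3, Jules #4), Ember (Mira #4, Jules #6), Ember (Mira #5, Jules #7) gives a common subsequence of length 4. dp[5][7] = 4 confirms this is the maximum.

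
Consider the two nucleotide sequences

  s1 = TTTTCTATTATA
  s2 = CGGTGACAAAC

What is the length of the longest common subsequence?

Let dp[i][j] be the LCS length of the first i bases of s1 and the first j bases of s2. dp[i][j] = dp[i-1][j-1]+1 when the i-th and j-th bases match, else max(dp[i-1][j], dp[i][j-1]).
    ·  C  G  G  T  G  A  C  A  A  A  C
 ·  0  0  0  0  0  0  0  0  0  0  0  0
 T  0  0  0  0  1  1  1  1  1  1  1  1
 T  0  0  0  0  1  1  1  1  1  1  1  1
 T  0  0  0  0  1  1  1  1  1  1  1  1
 T  0  0  0  0  1  1  1  1  1  1  1  1
 C  0  1  1  1  1  1  1  2  2  2  2  2
 T  0  1  1  1  2  2  2  2  2  2  2  2
 A  0  1  1  1  2  2  3  3  3  3  3  3
 T  0  1  1  1  2  2  3  3  3  3  3  3
 T  0  1  1  1  2  2  3  3  3  3  3  3
 A  0  1  1  1  2  2  3  3  4  4  4  4
 T  0  1  1  1  2  2  3  3  4  4  4  4
 A  0  1  1  1  2  2  3  3  4  5  5  5
dp[12][11] = 5. One LCS (by backtracking along matches): TCAAA.

5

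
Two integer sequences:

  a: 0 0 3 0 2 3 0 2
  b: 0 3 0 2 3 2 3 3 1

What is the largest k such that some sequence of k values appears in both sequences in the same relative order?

Let dp[i][j] be the LCS length of the first i values of a and the first j values of b. dp[i][j] = dp[i-1][j-1]+1 when the i-th and j-th values match, else max(dp[i-1][j], dp[i][j-1]).
    ·  0  3  0  2  3  2  3  3  1
 ·  0  0  0  0  0  0  0  0  0  0
 0  0  1  1  1  1  1  1  1  1  1
 0  0  1  1  2  2  2  2  2  2  2
 3  0  1  2  2  2  3  3  3  3  3
 0  0  1  2  3  3  3  3  3  3  3
 2  0  1  2  3  4  4  4  4  4  4
 3  0  1  2  3  4  5  5  5  5  5
 0  0  1  2  3  4  5  5  5  5  5
 2  0  1  2  3  4  5  6  6  6  6
dp[8][9] = 6. One LCS (by backtracking along matches): 0, 3, 0, 2, 3, 2.

6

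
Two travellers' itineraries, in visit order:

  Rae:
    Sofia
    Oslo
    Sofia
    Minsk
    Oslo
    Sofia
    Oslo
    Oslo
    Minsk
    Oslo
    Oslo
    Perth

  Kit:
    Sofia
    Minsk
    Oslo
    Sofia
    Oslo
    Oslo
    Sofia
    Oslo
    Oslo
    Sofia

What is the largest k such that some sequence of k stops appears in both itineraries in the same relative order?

8

One common subsequence of length 8: Sofia (Rae #3, Kit #1), Minsk (Rae #4, Kit #2), Oslo (Rae #5, Kit #3), Sofia (Rae #6, Kit #4), Oslo (Rae #7, Kit #5), Oslo (Rae #8, Kit #6), Oslo (Rae #10, Kit #8), Oslo (Rae #11, Kit #9), and the DP table's final entry dp[12][10] is also 8, so no common subsequence is longer.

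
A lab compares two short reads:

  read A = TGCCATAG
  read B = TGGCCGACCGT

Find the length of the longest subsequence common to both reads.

Pick T [1,1]; then G [2,3]; then C [3,4]; then C [4,5]; then A [5,7]; then T [6,11]; all 6 bases appear in both, in order. Since dp[8][11] = 6, nothing longer is possible.

6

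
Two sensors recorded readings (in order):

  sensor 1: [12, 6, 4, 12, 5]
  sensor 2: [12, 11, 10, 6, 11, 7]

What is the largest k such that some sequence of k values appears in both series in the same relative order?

Match 12 [1,1], then 6 [2,4] — 2 values in the same relative order in both. dp[5][6] = 2 confirms this is the maximum.

2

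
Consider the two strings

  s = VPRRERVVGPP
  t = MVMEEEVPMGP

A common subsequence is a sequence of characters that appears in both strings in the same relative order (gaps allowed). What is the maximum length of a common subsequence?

5

Let dp[i][j] be the LCS length of the first i characters of s and the first j characters of t. dp[i][j] = dp[i-1][j-1]+1 when the i-th and j-th characters match, else max(dp[i-1][j], dp[i][j-1]).
    ·  M  V  M  E  E  E  V  P  M  G  P
 ·  0  0  0  0  0  0  0  0  0  0  0  0
 V  0  0  1  1  1  1  1  1  1  1  1  1
 P  0  0  1  1  1  1  1  1  2  2  2  2
 R  0  0  1  1  1  1  1  1  2  2  2  2
 R  0  0  1  1  1  1  1  1  2  2  2  2
 E  0  0  1  1  2  2  2  2  2  2  2  2
 R  0  0  1  1  2  2  2  2  2  2  2  2
 V  0  0  1  1  2  2  2  3  3  3  3  3
 V  0  0  1  1  2  2  2  3  3  3  3  3
 G  0  0  1  1  2  2  2  3  3  3  4  4
 P  0  0  1  1  2  2  2  3  4  4  4  5
 P  0  0  1  1  2  2  2  3  4  4  4  5
dp[11][11] = 5. One LCS (by backtracking along matches): VEVGP.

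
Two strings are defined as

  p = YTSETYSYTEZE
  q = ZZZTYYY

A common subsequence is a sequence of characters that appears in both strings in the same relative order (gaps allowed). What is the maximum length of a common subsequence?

Match Y (p #1, q #5), then Y (p #6, q #6), then Y (p #8, q #7) — 3 characters in the same relative order in both. dp[12][7] = 3 confirms this is the maximum.

3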